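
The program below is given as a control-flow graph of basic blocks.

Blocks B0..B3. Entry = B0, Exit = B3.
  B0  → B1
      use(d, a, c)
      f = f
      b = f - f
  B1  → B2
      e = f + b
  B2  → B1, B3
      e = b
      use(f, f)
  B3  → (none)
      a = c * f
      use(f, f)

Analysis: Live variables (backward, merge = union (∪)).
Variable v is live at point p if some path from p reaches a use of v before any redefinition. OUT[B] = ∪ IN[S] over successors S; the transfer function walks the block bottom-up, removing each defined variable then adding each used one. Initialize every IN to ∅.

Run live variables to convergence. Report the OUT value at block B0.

Answer: {b, c, f}

Derivation:
Fixpoint table:
  B0: | IN={a, c, d, f} | OUT={b, c, f}
  B1: | IN={b, c, f} | OUT={b, c, f}
  B2: | IN={b, c, f} | OUT={b, c, f}
  B3: | IN={c, f} | OUT={}

Merge at B0: OUT[B0] = IN[B1] = {b, c, f}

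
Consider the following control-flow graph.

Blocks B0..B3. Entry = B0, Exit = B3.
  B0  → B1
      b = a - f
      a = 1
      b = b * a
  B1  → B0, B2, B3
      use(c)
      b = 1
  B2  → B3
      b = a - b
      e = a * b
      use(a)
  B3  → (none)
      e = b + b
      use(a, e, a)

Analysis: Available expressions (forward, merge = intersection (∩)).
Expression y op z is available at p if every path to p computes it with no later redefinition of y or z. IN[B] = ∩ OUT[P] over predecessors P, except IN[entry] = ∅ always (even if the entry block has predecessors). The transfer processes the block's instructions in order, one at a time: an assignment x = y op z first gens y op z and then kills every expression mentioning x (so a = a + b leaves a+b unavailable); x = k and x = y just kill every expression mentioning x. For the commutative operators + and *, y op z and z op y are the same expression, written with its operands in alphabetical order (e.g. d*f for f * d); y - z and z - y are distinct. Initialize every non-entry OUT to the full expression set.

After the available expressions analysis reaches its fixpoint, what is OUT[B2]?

Answer: {a*b}

Trace:
Fixpoint table:
  B0: | IN={} | OUT={}
  B1: | IN={} | OUT={}
  B2: | IN={} | OUT={a*b}
  B3: | IN={} | OUT={b+b}

Merge at B2: IN[B2] = OUT[B1] = {}
Applying B2's transfer function to that IN value gives OUT[B2] (row B2 above).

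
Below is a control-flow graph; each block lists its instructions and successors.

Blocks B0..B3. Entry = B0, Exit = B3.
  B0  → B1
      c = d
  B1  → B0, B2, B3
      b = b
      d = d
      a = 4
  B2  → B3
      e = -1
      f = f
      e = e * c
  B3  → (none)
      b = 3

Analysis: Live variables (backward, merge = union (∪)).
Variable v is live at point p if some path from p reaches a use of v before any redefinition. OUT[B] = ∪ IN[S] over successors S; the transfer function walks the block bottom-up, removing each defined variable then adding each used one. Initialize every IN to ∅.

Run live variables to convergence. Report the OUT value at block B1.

Answer: {b, c, d, f}

Trace:
Fixpoint table:
  B0:   IN={b, d, f}   OUT={b, c, d, f}
  B1:   IN={b, c, d, f}   OUT={b, c, d, f}
  B2:   IN={c, f}   OUT={}
  B3:   IN={}   OUT={}

Merge at B1: OUT[B1] = IN[B0] ⊔ IN[B2] ⊔ IN[B3] = {b, c, d, f}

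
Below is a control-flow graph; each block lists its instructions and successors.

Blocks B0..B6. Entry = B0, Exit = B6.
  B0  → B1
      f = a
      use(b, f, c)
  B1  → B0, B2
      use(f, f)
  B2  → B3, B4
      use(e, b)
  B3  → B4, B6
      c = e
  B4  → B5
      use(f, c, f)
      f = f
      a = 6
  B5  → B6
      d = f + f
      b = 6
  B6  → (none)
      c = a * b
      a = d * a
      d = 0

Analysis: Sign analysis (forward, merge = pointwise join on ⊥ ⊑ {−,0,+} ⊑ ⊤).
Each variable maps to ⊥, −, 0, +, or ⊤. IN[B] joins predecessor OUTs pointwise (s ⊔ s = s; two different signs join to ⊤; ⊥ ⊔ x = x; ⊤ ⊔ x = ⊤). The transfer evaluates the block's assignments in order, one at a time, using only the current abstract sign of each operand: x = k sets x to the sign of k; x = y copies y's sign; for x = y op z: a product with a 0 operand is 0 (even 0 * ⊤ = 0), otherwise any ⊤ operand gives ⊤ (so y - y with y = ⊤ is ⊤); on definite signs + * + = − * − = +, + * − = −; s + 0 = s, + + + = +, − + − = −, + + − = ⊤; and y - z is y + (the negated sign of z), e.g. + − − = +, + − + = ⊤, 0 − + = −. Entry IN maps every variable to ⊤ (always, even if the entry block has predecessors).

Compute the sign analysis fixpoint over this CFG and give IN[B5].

Per-block solution:
  B0:  IN=(all ⊤)  OUT=(all ⊤)
  B1:  IN=(all ⊤)  OUT=(all ⊤)
  B2:  IN=(all ⊤)  OUT=(all ⊤)
  B3:  IN=(all ⊤)  OUT=(all ⊤)
  B4:  IN=(all ⊤)  OUT={a:+; rest ⊤}
  B5:  IN={a:+; rest ⊤}  OUT={a:+, b:+; rest ⊤}
  B6:  IN=(all ⊤)  OUT={d:0; rest ⊤}

Merge at B5: IN[B5] = OUT[B4] = {a: +, b: ⊤, c: ⊤, d: ⊤, e: ⊤, f: ⊤}

Answer: {a: +, b: ⊤, c: ⊤, d: ⊤, e: ⊤, f: ⊤}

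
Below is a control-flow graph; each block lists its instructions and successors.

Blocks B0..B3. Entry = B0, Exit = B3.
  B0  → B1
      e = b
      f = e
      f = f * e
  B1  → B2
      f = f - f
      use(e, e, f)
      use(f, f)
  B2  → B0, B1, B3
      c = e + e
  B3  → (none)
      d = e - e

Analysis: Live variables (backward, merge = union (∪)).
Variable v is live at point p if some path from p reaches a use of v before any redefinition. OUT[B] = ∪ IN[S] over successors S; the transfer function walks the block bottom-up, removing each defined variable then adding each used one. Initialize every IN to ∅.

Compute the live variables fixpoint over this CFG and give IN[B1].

Answer: {b, e, f}

Trace:
Per-block solution:
  B0:   IN={b}   OUT={b, e, f}
  B1:   IN={b, e, f}   OUT={b, e, f}
  B2:   IN={b, e, f}   OUT={b, e, f}
  B3:   IN={e}   OUT={}

Merge at B1: OUT[B1] = IN[B2] = {b, e, f}
Applying B1's transfer function to that OUT value gives IN[B1] (row B1 above).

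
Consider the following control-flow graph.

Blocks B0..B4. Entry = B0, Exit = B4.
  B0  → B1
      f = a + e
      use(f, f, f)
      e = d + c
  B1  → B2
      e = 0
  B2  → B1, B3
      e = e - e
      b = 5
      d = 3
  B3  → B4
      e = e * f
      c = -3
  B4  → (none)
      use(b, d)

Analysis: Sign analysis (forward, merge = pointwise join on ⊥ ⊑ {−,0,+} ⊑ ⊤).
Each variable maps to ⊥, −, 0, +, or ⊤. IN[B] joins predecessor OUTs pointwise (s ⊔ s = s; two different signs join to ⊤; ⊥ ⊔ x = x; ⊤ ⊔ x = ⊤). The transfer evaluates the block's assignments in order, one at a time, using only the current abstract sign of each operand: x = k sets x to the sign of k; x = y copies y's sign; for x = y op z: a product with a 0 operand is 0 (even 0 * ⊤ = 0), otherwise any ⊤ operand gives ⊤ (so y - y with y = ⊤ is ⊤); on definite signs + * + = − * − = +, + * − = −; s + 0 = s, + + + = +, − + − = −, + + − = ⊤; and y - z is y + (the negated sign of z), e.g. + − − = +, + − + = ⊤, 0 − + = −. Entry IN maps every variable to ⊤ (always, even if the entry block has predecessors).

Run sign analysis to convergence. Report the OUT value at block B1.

Fixpoint table:
  B0:   IN=(all ⊤)   OUT=(all ⊤)
  B1:   IN=(all ⊤)   OUT={e:0; rest ⊤}
  B2:   IN={e:0; rest ⊤}   OUT={b:+, d:+, e:0; rest ⊤}
  B3:   IN={b:+, d:+, e:0; rest ⊤}   OUT={b:+, c:-, d:+, e:0; rest ⊤}
  B4:   IN={b:+, c:-, d:+, e:0; rest ⊤}   OUT={b:+, c:-, d:+, e:0; rest ⊤}

Merge at B1: IN[B1] = OUT[B0] ⊔ OUT[B2] = {a: ⊤, b: ⊤, c: ⊤, d: ⊤, e: ⊤, f: ⊤}
Applying B1's transfer function to that IN value gives OUT[B1] (row B1 above).

Answer: {a: ⊤, b: ⊤, c: ⊤, d: ⊤, e: 0, f: ⊤}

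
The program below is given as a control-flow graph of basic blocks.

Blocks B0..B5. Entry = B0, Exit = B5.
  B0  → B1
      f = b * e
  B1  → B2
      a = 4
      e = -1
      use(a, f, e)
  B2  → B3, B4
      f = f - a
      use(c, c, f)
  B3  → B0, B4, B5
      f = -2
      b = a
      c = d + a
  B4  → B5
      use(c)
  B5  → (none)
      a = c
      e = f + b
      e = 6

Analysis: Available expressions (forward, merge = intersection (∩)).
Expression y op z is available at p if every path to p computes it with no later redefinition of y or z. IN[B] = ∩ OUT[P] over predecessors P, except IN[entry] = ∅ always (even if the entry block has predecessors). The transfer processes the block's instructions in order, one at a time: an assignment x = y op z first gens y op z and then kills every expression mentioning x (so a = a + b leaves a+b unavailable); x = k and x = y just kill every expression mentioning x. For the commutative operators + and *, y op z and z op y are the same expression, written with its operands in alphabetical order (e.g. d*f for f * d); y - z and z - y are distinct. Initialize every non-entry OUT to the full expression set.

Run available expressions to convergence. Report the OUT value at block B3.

Fixpoint table:
  B0:  IN={}  OUT={b*e}
  B1:  IN={b*e}  OUT={}
  B2:  IN={}  OUT={}
  B3:  IN={}  OUT={a+d}
  B4:  IN={}  OUT={}
  B5:  IN={}  OUT={b+f}

Merge at B3: IN[B3] = OUT[B2] = {}
Applying B3's transfer function to that IN value gives OUT[B3] (row B3 above).

Answer: {a+d}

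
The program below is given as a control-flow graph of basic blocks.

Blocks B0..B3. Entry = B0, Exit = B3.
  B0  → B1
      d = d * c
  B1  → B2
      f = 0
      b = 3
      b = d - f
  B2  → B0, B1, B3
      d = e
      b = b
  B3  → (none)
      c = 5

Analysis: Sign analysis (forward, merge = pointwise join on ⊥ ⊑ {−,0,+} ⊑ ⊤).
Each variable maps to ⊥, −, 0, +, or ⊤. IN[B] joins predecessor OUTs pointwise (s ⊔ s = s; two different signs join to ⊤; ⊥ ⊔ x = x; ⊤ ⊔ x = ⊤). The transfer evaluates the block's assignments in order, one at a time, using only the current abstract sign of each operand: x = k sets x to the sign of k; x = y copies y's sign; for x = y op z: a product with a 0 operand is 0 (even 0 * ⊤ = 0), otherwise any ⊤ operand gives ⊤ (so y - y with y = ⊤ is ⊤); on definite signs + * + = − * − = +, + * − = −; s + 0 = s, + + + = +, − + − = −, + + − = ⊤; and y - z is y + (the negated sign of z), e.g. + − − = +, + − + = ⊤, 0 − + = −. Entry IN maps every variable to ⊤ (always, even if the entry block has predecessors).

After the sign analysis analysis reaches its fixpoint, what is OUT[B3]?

Answer: {a: ⊤, b: ⊤, c: +, d: ⊤, e: ⊤, f: 0}

Derivation:
Converged values:
  B0: | IN=(all ⊤) | OUT=(all ⊤)
  B1: | IN=(all ⊤) | OUT={f:0; rest ⊤}
  B2: | IN={f:0; rest ⊤} | OUT={f:0; rest ⊤}
  B3: | IN={f:0; rest ⊤} | OUT={c:+, f:0; rest ⊤}

Merge at B3: IN[B3] = OUT[B2] = {a: ⊤, b: ⊤, c: ⊤, d: ⊤, e: ⊤, f: 0}
Applying B3's transfer function to that IN value gives OUT[B3] (row B3 above).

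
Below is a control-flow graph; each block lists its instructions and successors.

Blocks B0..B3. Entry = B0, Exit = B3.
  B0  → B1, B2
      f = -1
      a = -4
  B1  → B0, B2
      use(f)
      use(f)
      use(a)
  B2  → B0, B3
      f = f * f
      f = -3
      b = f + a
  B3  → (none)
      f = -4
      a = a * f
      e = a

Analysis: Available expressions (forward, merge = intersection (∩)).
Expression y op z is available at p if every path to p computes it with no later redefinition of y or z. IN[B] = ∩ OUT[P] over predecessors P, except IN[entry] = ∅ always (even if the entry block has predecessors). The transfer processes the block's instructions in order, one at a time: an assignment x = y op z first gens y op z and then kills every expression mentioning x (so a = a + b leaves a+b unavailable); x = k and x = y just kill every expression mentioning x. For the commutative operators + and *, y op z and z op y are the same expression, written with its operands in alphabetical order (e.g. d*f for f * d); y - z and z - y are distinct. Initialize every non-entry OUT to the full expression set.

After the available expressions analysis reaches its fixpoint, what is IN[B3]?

Per-block solution:
  B0:   IN={}   OUT={}
  B1:   IN={}   OUT={}
  B2:   IN={}   OUT={a+f}
  B3:   IN={a+f}   OUT={}

Merge at B3: IN[B3] = OUT[B2] = {a+f}

Answer: {a+f}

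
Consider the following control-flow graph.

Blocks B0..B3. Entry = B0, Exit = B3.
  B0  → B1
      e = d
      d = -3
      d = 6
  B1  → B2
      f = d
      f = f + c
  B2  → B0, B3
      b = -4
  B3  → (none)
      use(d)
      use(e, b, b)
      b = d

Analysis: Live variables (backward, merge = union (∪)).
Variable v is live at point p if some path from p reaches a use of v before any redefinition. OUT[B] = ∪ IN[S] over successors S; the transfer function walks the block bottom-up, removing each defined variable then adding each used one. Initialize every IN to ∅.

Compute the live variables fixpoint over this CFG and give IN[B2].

Per-block solution:
  B0:  IN={c, d}  OUT={c, d, e}
  B1:  IN={c, d, e}  OUT={c, d, e}
  B2:  IN={c, d, e}  OUT={b, c, d, e}
  B3:  IN={b, d, e}  OUT={}

Merge at B2: OUT[B2] = IN[B0] ⊔ IN[B3] = {b, c, d, e}
Applying B2's transfer function to that OUT value gives IN[B2] (row B2 above).

Answer: {c, d, e}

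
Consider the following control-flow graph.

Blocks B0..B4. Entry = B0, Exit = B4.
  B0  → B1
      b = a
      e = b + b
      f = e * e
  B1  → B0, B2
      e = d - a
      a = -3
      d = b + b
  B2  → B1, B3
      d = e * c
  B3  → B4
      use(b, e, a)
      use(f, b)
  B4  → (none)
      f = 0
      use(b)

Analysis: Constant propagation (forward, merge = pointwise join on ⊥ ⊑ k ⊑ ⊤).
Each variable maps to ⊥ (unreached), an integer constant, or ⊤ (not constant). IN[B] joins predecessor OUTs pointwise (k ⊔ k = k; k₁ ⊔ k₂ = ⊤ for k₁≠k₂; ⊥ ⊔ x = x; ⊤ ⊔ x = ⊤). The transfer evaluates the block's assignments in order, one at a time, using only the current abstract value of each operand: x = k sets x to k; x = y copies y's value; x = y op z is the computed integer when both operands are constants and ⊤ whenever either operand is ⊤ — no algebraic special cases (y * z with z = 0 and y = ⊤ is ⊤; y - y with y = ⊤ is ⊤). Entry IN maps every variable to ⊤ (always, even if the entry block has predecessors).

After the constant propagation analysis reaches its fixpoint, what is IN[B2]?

Answer: {a: -3, b: ⊤, c: ⊤, d: ⊤, e: ⊤, f: ⊤}

Derivation:
Fixpoint table:
  B0: | IN=(all ⊤) | OUT=(all ⊤)
  B1: | IN=(all ⊤) | OUT={a:-3; rest ⊤}
  B2: | IN={a:-3; rest ⊤} | OUT={a:-3; rest ⊤}
  B3: | IN={a:-3; rest ⊤} | OUT={a:-3; rest ⊤}
  B4: | IN={a:-3; rest ⊤} | OUT={a:-3, f:0; rest ⊤}

Merge at B2: IN[B2] = OUT[B1] = {a: -3, b: ⊤, c: ⊤, d: ⊤, e: ⊤, f: ⊤}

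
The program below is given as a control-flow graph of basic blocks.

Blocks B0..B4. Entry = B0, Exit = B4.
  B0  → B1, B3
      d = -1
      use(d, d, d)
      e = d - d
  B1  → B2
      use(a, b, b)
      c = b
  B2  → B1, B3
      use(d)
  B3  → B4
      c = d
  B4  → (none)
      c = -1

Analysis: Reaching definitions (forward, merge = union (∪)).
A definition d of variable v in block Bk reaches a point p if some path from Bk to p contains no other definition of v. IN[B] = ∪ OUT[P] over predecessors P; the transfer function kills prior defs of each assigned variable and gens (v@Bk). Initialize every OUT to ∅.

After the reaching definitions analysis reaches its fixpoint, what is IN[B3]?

Answer: {c@B1, d@B0, e@B0}

Trace:
Fixpoint table:
  B0: | IN={} | OUT={d@B0, e@B0}
  B1: | IN={c@B1, d@B0, e@B0} | OUT={c@B1, d@B0, e@B0}
  B2: | IN={c@B1, d@B0, e@B0} | OUT={c@B1, d@B0, e@B0}
  B3: | IN={c@B1, d@B0, e@B0} | OUT={c@B3, d@B0, e@B0}
  B4: | IN={c@B3, d@B0, e@B0} | OUT={c@B4, d@B0, e@B0}

Merge at B3: IN[B3] = OUT[B0] ⊔ OUT[B2] = {c@B1, d@B0, e@B0}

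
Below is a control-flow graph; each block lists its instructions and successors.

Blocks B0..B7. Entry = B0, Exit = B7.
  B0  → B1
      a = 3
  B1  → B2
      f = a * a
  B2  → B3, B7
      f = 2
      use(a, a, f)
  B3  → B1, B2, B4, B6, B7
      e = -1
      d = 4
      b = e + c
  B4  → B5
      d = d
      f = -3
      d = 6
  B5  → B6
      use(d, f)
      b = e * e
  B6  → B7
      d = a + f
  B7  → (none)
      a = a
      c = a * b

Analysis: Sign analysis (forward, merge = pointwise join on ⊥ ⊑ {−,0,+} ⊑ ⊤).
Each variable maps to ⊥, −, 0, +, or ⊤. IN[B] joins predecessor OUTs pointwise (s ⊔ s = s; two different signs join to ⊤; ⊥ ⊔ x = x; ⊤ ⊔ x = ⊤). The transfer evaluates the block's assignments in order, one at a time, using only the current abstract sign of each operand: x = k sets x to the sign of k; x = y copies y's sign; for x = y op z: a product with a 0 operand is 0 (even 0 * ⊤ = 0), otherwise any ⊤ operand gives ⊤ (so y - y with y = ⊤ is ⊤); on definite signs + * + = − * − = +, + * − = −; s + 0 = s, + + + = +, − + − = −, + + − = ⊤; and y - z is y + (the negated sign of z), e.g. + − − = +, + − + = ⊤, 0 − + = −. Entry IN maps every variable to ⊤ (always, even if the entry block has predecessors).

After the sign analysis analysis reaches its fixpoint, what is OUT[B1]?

Answer: {a: +, b: ⊤, c: ⊤, d: ⊤, e: ⊤, f: +}

Trace:
Per-block solution:
  B0: | IN=(all ⊤) | OUT={a:+; rest ⊤}
  B1: | IN={a:+; rest ⊤} | OUT={a:+, f:+; rest ⊤}
  B2: | IN={a:+, f:+; rest ⊤} | OUT={a:+, f:+; rest ⊤}
  B3: | IN={a:+, f:+; rest ⊤} | OUT={a:+, d:+, e:-, f:+; rest ⊤}
  B4: | IN={a:+, d:+, e:-, f:+; rest ⊤} | OUT={a:+, d:+, e:-, f:-; rest ⊤}
  B5: | IN={a:+, d:+, e:-, f:-; rest ⊤} | OUT={a:+, b:+, d:+, e:-, f:-; rest ⊤}
  B6: | IN={a:+, d:+, e:-; rest ⊤} | OUT={a:+, e:-; rest ⊤}
  B7: | IN={a:+; rest ⊤} | OUT={a:+; rest ⊤}

Merge at B1: IN[B1] = OUT[B0] ⊔ OUT[B3] = {a: +, b: ⊤, c: ⊤, d: ⊤, e: ⊤, f: ⊤}
Applying B1's transfer function to that IN value gives OUT[B1] (row B1 above).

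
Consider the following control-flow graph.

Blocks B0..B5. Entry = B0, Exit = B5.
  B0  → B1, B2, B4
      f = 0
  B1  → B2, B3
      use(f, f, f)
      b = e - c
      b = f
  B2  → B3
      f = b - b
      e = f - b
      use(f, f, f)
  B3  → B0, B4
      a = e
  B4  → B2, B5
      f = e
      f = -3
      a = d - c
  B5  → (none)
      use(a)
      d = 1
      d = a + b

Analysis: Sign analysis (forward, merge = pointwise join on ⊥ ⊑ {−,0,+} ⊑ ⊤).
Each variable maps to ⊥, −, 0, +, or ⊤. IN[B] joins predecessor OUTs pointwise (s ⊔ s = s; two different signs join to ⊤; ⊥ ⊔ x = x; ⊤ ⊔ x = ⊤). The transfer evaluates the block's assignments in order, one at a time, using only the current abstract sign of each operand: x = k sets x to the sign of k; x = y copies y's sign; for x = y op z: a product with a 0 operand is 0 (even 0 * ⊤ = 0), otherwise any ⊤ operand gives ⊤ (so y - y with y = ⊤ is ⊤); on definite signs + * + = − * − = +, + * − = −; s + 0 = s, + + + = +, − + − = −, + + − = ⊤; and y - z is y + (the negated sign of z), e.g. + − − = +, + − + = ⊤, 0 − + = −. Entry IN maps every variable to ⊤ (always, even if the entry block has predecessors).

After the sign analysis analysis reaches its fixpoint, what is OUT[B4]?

Answer: {a: ⊤, b: ⊤, c: ⊤, d: ⊤, e: ⊤, f: -}

Working:
Fixpoint table:
  B0:  IN=(all ⊤)  OUT={f:0; rest ⊤}
  B1:  IN={f:0; rest ⊤}  OUT={b:0, f:0; rest ⊤}
  B2:  IN=(all ⊤)  OUT=(all ⊤)
  B3:  IN=(all ⊤)  OUT=(all ⊤)
  B4:  IN=(all ⊤)  OUT={f:-; rest ⊤}
  B5:  IN={f:-; rest ⊤}  OUT={f:-; rest ⊤}

Merge at B4: IN[B4] = OUT[B0] ⊔ OUT[B3] = {a: ⊤, b: ⊤, c: ⊤, d: ⊤, e: ⊤, f: ⊤}
Applying B4's transfer function to that IN value gives OUT[B4] (row B4 above).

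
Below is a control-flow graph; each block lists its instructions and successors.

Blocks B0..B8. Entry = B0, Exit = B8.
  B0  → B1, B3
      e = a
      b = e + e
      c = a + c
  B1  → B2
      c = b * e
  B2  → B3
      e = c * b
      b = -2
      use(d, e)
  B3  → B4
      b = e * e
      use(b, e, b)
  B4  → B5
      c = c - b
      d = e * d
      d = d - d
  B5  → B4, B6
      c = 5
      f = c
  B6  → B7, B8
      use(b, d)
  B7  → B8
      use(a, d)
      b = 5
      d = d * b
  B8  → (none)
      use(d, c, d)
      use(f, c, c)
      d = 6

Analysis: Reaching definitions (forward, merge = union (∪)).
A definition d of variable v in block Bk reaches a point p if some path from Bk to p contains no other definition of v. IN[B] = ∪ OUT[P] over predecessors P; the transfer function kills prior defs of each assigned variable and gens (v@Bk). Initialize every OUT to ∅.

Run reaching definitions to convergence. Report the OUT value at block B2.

Answer: {b@B2, c@B1, e@B2}

Derivation:
Converged values:
  B0:   IN={}   OUT={b@B0, c@B0, e@B0}
  B1:   IN={b@B0, c@B0, e@B0}   OUT={b@B0, c@B1, e@B0}
  B2:   IN={b@B0, c@B1, e@B0}   OUT={b@B2, c@B1, e@B2}
  B3:   IN={b@B0, b@B2, c@B0, c@B1, e@B0, e@B2}   OUT={b@B3, c@B0, c@B1, e@B0, e@B2}
  B4:   IN={b@B3, c@B0, c@B1, c@B5, d@B4, e@B0, e@B2, f@B5}   OUT={b@B3, c@B4, d@B4, e@B0, e@B2, f@B5}
  B5:   IN={b@B3, c@B4, d@B4, e@B0, e@B2, f@B5}   OUT={b@B3, c@B5, d@B4, e@B0, e@B2, f@B5}
  B6:   IN={b@B3, c@B5, d@B4, e@B0, e@B2, f@B5}   OUT={b@B3, c@B5, d@B4, e@B0, e@B2, f@B5}
  B7:   IN={b@B3, c@B5, d@B4, e@B0, e@B2, f@B5}   OUT={b@B7, c@B5, d@B7, e@B0, e@B2, f@B5}
  B8:   IN={b@B3, b@B7, c@B5, d@B4, d@B7, e@B0, e@B2, f@B5}   OUT={b@B3, b@B7, c@B5, d@B8, e@B0, e@B2, f@B5}

Merge at B2: IN[B2] = OUT[B1] = {b@B0, c@B1, e@B0}
Applying B2's transfer function to that IN value gives OUT[B2] (row B2 above).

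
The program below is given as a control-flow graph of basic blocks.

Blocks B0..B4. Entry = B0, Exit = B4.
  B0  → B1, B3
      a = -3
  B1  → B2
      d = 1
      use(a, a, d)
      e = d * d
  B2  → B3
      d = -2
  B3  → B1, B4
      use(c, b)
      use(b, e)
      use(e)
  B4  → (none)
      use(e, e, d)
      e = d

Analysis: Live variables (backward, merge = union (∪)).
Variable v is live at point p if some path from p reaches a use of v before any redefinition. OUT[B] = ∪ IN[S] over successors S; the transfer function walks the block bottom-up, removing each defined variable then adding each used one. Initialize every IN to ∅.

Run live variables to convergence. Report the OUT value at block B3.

Per-block solution:
  B0:   IN={b, c, d, e}   OUT={a, b, c, d, e}
  B1:   IN={a, b, c}   OUT={a, b, c, e}
  B2:   IN={a, b, c, e}   OUT={a, b, c, d, e}
  B3:   IN={a, b, c, d, e}   OUT={a, b, c, d, e}
  B4:   IN={d, e}   OUT={}

Merge at B3: OUT[B3] = IN[B1] ⊔ IN[B4] = {a, b, c, d, e}

Answer: {a, b, c, d, e}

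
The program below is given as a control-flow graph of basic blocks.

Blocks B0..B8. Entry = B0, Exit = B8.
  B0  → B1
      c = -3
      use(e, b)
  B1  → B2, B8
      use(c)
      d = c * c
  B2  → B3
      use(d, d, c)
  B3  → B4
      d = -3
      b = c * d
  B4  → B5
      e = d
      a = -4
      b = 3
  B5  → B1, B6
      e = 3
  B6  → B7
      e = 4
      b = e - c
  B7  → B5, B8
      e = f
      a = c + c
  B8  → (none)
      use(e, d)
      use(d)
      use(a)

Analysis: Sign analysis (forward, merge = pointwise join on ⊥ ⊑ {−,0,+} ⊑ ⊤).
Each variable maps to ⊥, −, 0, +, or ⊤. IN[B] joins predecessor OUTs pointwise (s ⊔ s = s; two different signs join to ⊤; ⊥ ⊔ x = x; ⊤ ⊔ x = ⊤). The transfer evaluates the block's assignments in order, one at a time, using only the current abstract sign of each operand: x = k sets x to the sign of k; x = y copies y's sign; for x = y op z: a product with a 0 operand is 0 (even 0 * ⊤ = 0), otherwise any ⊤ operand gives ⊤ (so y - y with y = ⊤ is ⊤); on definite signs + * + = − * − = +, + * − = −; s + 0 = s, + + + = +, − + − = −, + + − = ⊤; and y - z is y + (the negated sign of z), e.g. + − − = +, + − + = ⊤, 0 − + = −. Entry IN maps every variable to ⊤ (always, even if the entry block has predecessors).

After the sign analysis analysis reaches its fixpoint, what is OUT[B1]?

Fixpoint table:
  B0:   IN=(all ⊤)   OUT={c:-; rest ⊤}
  B1:   IN={c:-; rest ⊤}   OUT={c:-, d:+; rest ⊤}
  B2:   IN={c:-, d:+; rest ⊤}   OUT={c:-, d:+; rest ⊤}
  B3:   IN={c:-, d:+; rest ⊤}   OUT={b:+, c:-, d:-; rest ⊤}
  B4:   IN={b:+, c:-, d:-; rest ⊤}   OUT={a:-, b:+, c:-, d:-, e:-; rest ⊤}
  B5:   IN={a:-, b:+, c:-, d:-; rest ⊤}   OUT={a:-, b:+, c:-, d:-, e:+; rest ⊤}
  B6:   IN={a:-, b:+, c:-, d:-, e:+; rest ⊤}   OUT={a:-, b:+, c:-, d:-, e:+; rest ⊤}
  B7:   IN={a:-, b:+, c:-, d:-, e:+; rest ⊤}   OUT={a:-, b:+, c:-, d:-; rest ⊤}
  B8:   IN={c:-; rest ⊤}   OUT={c:-; rest ⊤}

Merge at B1: IN[B1] = OUT[B0] ⊔ OUT[B5] = {a: ⊤, b: ⊤, c: -, d: ⊤, e: ⊤, f: ⊤}
Applying B1's transfer function to that IN value gives OUT[B1] (row B1 above).

Answer: {a: ⊤, b: ⊤, c: -, d: +, e: ⊤, f: ⊤}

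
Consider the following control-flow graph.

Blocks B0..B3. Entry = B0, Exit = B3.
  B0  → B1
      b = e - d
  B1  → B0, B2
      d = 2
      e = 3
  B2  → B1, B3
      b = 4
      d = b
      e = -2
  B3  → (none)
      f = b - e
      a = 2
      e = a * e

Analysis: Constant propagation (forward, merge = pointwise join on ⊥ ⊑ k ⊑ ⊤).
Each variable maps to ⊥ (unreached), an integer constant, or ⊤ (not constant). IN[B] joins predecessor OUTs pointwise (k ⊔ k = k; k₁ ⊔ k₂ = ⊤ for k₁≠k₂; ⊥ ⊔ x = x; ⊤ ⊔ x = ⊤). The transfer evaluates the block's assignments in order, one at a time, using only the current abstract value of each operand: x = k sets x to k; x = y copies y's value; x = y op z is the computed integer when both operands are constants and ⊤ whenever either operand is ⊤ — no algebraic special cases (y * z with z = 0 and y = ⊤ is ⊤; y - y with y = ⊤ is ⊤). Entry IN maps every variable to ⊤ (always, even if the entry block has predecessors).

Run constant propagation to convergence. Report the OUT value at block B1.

Fixpoint table:
  B0:  IN=(all ⊤)  OUT=(all ⊤)
  B1:  IN=(all ⊤)  OUT={d:2, e:3; rest ⊤}
  B2:  IN={d:2, e:3; rest ⊤}  OUT={b:4, d:4, e:-2; rest ⊤}
  B3:  IN={b:4, d:4, e:-2; rest ⊤}  OUT={a:2, b:4, d:4, e:-4, f:6; rest ⊤}

Merge at B1: IN[B1] = OUT[B0] ⊔ OUT[B2] = {a: ⊤, b: ⊤, c: ⊤, d: ⊤, e: ⊤, f: ⊤}
Applying B1's transfer function to that IN value gives OUT[B1] (row B1 above).

Answer: {a: ⊤, b: ⊤, c: ⊤, d: 2, e: 3, f: ⊤}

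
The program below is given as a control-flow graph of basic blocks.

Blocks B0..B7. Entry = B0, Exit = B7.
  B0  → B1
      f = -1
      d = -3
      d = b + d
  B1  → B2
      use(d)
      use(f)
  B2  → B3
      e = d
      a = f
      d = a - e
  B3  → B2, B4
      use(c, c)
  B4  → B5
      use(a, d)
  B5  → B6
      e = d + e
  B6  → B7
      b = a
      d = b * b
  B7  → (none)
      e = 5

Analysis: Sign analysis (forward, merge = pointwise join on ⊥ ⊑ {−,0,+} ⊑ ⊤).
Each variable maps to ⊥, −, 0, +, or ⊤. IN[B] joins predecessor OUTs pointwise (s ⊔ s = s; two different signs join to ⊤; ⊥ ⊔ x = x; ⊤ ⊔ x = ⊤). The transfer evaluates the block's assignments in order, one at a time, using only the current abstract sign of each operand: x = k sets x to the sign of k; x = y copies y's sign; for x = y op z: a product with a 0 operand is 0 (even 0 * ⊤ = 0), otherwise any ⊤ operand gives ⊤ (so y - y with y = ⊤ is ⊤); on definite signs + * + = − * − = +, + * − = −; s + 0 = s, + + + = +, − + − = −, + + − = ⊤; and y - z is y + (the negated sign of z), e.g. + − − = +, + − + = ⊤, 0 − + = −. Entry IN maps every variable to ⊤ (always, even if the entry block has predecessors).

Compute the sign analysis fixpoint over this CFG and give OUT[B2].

Fixpoint table:
  B0:  IN=(all ⊤)  OUT={f:-; rest ⊤}
  B1:  IN={f:-; rest ⊤}  OUT={f:-; rest ⊤}
  B2:  IN={f:-; rest ⊤}  OUT={a:-, f:-; rest ⊤}
  B3:  IN={a:-, f:-; rest ⊤}  OUT={a:-, f:-; rest ⊤}
  B4:  IN={a:-, f:-; rest ⊤}  OUT={a:-, f:-; rest ⊤}
  B5:  IN={a:-, f:-; rest ⊤}  OUT={a:-, f:-; rest ⊤}
  B6:  IN={a:-, f:-; rest ⊤}  OUT={a:-, b:-, d:+, f:-; rest ⊤}
  B7:  IN={a:-, b:-, d:+, f:-; rest ⊤}  OUT={a:-, b:-, d:+, e:+, f:-; rest ⊤}

Merge at B2: IN[B2] = OUT[B1] ⊔ OUT[B3] = {a: ⊤, b: ⊤, c: ⊤, d: ⊤, e: ⊤, f: -}
Applying B2's transfer function to that IN value gives OUT[B2] (row B2 above).

Answer: {a: -, b: ⊤, c: ⊤, d: ⊤, e: ⊤, f: -}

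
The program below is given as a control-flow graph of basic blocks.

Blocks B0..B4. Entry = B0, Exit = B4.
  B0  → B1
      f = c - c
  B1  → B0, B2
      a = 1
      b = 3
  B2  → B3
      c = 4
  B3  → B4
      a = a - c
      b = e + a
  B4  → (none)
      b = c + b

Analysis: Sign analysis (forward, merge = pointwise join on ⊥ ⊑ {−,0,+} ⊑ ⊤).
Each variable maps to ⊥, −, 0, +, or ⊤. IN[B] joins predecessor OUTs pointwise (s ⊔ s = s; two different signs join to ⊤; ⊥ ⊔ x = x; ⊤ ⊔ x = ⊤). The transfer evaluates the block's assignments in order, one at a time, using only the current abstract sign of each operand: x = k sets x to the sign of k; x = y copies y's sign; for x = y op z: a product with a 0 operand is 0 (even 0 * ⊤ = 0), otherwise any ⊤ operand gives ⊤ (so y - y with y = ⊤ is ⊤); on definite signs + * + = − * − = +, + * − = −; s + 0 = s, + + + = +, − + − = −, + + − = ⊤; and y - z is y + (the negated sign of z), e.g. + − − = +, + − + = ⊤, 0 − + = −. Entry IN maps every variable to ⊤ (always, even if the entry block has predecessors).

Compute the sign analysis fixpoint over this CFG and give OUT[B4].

Fixpoint table:
  B0: | IN=(all ⊤) | OUT=(all ⊤)
  B1: | IN=(all ⊤) | OUT={a:+, b:+; rest ⊤}
  B2: | IN={a:+, b:+; rest ⊤} | OUT={a:+, b:+, c:+; rest ⊤}
  B3: | IN={a:+, b:+, c:+; rest ⊤} | OUT={c:+; rest ⊤}
  B4: | IN={c:+; rest ⊤} | OUT={c:+; rest ⊤}

Merge at B4: IN[B4] = OUT[B3] = {a: ⊤, b: ⊤, c: +, d: ⊤, e: ⊤, f: ⊤}
Applying B4's transfer function to that IN value gives OUT[B4] (row B4 above).

Answer: {a: ⊤, b: ⊤, c: +, d: ⊤, e: ⊤, f: ⊤}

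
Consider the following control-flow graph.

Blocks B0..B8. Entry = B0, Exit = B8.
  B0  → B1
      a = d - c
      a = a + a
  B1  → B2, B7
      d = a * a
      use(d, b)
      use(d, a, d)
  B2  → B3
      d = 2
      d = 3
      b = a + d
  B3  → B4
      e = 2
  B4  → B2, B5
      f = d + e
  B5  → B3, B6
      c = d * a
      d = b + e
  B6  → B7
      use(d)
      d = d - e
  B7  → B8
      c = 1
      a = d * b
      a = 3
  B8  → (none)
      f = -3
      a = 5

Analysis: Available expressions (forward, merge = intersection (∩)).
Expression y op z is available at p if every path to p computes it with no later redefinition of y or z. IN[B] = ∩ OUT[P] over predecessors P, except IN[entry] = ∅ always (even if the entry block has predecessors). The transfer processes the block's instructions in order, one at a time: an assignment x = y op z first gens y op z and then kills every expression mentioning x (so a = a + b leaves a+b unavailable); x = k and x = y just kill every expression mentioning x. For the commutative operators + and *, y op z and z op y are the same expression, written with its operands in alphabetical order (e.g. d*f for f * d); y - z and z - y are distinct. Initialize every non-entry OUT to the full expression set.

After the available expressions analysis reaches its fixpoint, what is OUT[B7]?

Answer: {b*d}

Trace:
Fixpoint table:
  B0: | IN={} | OUT={d-c}
  B1: | IN={d-c} | OUT={a*a}
  B2: | IN={a*a} | OUT={a*a, a+d}
  B3: | IN={a*a} | OUT={a*a}
  B4: | IN={a*a} | OUT={a*a, d+e}
  B5: | IN={a*a, d+e} | OUT={a*a, b+e}
  B6: | IN={a*a, b+e} | OUT={a*a, b+e}
  B7: | IN={a*a} | OUT={b*d}
  B8: | IN={b*d} | OUT={b*d}

Merge at B7: IN[B7] = OUT[B1] ∩ OUT[B6] = {a*a}
Applying B7's transfer function to that IN value gives OUT[B7] (row B7 above).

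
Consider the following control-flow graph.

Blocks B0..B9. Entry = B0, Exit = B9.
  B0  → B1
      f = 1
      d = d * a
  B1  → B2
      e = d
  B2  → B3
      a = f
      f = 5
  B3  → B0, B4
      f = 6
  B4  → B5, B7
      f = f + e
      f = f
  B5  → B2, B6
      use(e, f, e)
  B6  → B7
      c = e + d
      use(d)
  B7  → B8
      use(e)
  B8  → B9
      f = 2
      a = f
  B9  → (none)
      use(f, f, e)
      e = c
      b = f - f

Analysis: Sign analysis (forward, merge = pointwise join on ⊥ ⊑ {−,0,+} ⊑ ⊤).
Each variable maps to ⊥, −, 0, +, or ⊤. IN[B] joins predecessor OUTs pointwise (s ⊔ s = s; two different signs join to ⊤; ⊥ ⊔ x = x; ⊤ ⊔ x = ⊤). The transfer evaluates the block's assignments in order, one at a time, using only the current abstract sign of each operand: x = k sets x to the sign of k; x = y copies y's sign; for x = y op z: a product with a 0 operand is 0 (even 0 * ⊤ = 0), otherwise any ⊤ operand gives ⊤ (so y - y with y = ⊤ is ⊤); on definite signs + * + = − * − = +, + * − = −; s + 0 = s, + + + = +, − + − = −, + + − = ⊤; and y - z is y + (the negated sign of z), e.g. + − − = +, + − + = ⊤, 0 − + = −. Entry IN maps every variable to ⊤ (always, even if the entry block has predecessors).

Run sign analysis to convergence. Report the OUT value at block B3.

Per-block solution:
  B0:   IN=(all ⊤)   OUT={f:+; rest ⊤}
  B1:   IN={f:+; rest ⊤}   OUT={f:+; rest ⊤}
  B2:   IN=(all ⊤)   OUT={f:+; rest ⊤}
  B3:   IN={f:+; rest ⊤}   OUT={f:+; rest ⊤}
  B4:   IN={f:+; rest ⊤}   OUT=(all ⊤)
  B5:   IN=(all ⊤)   OUT=(all ⊤)
  B6:   IN=(all ⊤)   OUT=(all ⊤)
  B7:   IN=(all ⊤)   OUT=(all ⊤)
  B8:   IN=(all ⊤)   OUT={a:+, f:+; rest ⊤}
  B9:   IN={a:+, f:+; rest ⊤}   OUT={a:+, f:+; rest ⊤}

Merge at B3: IN[B3] = OUT[B2] = {a: ⊤, b: ⊤, c: ⊤, d: ⊤, e: ⊤, f: +}
Applying B3's transfer function to that IN value gives OUT[B3] (row B3 above).

Answer: {a: ⊤, b: ⊤, c: ⊤, d: ⊤, e: ⊤, f: +}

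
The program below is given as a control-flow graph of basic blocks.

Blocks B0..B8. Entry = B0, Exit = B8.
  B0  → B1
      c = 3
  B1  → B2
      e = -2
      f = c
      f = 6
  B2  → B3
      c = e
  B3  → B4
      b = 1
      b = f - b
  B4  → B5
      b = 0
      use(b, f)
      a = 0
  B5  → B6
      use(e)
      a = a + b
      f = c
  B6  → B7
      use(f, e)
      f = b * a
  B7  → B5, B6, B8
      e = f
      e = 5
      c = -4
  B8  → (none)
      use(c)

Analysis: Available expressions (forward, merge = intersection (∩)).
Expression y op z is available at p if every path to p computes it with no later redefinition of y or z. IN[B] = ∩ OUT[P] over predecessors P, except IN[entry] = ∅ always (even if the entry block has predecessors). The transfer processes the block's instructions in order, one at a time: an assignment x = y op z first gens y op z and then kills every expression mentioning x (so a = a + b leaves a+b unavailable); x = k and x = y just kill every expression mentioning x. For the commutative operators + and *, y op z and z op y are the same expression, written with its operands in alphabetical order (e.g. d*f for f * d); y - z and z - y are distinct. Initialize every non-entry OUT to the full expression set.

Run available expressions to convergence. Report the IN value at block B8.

Fixpoint table:
  B0: | IN={} | OUT={}
  B1: | IN={} | OUT={}
  B2: | IN={} | OUT={}
  B3: | IN={} | OUT={}
  B4: | IN={} | OUT={}
  B5: | IN={} | OUT={}
  B6: | IN={} | OUT={a*b}
  B7: | IN={a*b} | OUT={a*b}
  B8: | IN={a*b} | OUT={a*b}

Merge at B8: IN[B8] = OUT[B7] = {a*b}

Answer: {a*b}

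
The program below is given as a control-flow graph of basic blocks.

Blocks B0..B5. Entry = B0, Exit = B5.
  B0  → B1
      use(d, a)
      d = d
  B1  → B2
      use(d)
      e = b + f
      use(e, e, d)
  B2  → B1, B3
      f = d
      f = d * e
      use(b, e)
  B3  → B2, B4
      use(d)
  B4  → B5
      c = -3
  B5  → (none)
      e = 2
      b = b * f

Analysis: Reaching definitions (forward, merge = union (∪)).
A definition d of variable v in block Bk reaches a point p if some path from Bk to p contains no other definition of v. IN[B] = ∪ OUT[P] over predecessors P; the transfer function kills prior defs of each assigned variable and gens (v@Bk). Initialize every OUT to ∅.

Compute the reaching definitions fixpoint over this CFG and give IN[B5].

Answer: {c@B4, d@B0, e@B1, f@B2}

Trace:
Fixpoint table:
  B0: | IN={} | OUT={d@B0}
  B1: | IN={d@B0, e@B1, f@B2} | OUT={d@B0, e@B1, f@B2}
  B2: | IN={d@B0, e@B1, f@B2} | OUT={d@B0, e@B1, f@B2}
  B3: | IN={d@B0, e@B1, f@B2} | OUT={d@B0, e@B1, f@B2}
  B4: | IN={d@B0, e@B1, f@B2} | OUT={c@B4, d@B0, e@B1, f@B2}
  B5: | IN={c@B4, d@B0, e@B1, f@B2} | OUT={b@B5, c@B4, d@B0, e@B5, f@B2}

Merge at B5: IN[B5] = OUT[B4] = {c@B4, d@B0, e@B1, f@B2}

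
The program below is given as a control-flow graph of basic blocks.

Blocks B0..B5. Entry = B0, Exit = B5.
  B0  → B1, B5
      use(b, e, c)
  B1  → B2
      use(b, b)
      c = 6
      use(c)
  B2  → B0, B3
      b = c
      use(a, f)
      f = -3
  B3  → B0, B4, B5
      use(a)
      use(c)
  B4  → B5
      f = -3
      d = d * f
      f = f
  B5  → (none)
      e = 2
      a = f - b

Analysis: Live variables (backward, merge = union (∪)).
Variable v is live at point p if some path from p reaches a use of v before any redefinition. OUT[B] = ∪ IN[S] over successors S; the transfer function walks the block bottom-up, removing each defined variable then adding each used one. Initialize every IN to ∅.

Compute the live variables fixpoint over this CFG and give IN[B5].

Fixpoint table:
  B0: | IN={a, b, c, d, e, f} | OUT={a, b, d, e, f}
  B1: | IN={a, b, d, e, f} | OUT={a, c, d, e, f}
  B2: | IN={a, c, d, e, f} | OUT={a, b, c, d, e, f}
  B3: | IN={a, b, c, d, e, f} | OUT={a, b, c, d, e, f}
  B4: | IN={b, d} | OUT={b, f}
  B5: | IN={b, f} | OUT={}

B5 is the boundary node: OUT[B5] = {}
Applying B5's transfer function to that OUT value gives IN[B5] (row B5 above).

Answer: {b, f}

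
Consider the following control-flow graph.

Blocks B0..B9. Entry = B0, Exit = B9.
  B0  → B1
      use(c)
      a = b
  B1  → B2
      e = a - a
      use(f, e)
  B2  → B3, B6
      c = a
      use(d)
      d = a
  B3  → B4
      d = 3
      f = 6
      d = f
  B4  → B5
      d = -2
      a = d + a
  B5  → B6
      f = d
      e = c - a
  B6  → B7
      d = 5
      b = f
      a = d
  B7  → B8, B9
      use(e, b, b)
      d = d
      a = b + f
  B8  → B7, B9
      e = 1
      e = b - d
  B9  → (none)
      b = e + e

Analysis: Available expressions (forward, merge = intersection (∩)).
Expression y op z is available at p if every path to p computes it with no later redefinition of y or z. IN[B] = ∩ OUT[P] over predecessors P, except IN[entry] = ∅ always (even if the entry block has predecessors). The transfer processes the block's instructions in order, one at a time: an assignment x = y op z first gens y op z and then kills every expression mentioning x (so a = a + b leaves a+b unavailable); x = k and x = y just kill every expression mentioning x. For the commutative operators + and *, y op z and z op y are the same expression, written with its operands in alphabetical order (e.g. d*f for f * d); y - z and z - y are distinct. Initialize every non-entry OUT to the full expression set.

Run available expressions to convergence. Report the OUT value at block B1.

Answer: {a-a}

Working:
Converged values:
  B0:   IN={}   OUT={}
  B1:   IN={}   OUT={a-a}
  B2:   IN={a-a}   OUT={a-a}
  B3:   IN={a-a}   OUT={a-a}
  B4:   IN={a-a}   OUT={}
  B5:   IN={}   OUT={c-a}
  B6:   IN={}   OUT={}
  B7:   IN={}   OUT={b+f}
  B8:   IN={b+f}   OUT={b+f, b-d}
  B9:   IN={b+f}   OUT={e+e}

Merge at B1: IN[B1] = OUT[B0] = {}
Applying B1's transfer function to that IN value gives OUT[B1] (row B1 above).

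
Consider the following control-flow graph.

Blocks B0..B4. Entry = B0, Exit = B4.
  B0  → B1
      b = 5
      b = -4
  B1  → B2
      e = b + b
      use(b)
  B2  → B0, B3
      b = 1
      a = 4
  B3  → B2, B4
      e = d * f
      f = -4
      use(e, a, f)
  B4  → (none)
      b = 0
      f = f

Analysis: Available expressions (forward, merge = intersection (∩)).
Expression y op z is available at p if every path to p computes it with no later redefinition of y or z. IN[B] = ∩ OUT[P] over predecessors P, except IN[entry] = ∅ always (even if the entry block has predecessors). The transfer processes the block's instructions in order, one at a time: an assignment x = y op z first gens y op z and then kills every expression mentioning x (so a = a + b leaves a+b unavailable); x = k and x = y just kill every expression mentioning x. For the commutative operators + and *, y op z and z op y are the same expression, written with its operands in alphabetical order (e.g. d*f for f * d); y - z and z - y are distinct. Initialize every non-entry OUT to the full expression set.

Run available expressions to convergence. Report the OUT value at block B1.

Converged values:
  B0:   IN={}   OUT={}
  B1:   IN={}   OUT={b+b}
  B2:   IN={}   OUT={}
  B3:   IN={}   OUT={}
  B4:   IN={}   OUT={}

Merge at B1: IN[B1] = OUT[B0] = {}
Applying B1's transfer function to that IN value gives OUT[B1] (row B1 above).

Answer: {b+b}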